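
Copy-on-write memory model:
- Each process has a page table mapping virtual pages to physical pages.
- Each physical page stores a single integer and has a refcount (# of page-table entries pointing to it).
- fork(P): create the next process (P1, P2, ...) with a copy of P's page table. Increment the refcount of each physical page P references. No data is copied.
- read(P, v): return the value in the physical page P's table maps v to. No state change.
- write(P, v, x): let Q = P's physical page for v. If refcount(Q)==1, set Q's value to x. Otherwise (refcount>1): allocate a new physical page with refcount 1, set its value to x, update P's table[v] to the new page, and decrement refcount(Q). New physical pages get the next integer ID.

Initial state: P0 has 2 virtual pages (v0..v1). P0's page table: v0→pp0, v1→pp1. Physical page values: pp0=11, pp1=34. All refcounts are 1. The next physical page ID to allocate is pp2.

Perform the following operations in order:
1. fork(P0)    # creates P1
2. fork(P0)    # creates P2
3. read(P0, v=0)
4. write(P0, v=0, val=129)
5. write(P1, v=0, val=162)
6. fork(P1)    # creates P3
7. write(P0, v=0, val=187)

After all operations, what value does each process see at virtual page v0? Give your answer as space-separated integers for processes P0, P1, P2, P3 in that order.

Answer: 187 162 11 162

Derivation:
Op 1: fork(P0) -> P1. 2 ppages; refcounts: pp0:2 pp1:2
Op 2: fork(P0) -> P2. 2 ppages; refcounts: pp0:3 pp1:3
Op 3: read(P0, v0) -> 11. No state change.
Op 4: write(P0, v0, 129). refcount(pp0)=3>1 -> COPY to pp2. 3 ppages; refcounts: pp0:2 pp1:3 pp2:1
Op 5: write(P1, v0, 162). refcount(pp0)=2>1 -> COPY to pp3. 4 ppages; refcounts: pp0:1 pp1:3 pp2:1 pp3:1
Op 6: fork(P1) -> P3. 4 ppages; refcounts: pp0:1 pp1:4 pp2:1 pp3:2
Op 7: write(P0, v0, 187). refcount(pp2)=1 -> write in place. 4 ppages; refcounts: pp0:1 pp1:4 pp2:1 pp3:2
P0: v0 -> pp2 = 187
P1: v0 -> pp3 = 162
P2: v0 -> pp0 = 11
P3: v0 -> pp3 = 162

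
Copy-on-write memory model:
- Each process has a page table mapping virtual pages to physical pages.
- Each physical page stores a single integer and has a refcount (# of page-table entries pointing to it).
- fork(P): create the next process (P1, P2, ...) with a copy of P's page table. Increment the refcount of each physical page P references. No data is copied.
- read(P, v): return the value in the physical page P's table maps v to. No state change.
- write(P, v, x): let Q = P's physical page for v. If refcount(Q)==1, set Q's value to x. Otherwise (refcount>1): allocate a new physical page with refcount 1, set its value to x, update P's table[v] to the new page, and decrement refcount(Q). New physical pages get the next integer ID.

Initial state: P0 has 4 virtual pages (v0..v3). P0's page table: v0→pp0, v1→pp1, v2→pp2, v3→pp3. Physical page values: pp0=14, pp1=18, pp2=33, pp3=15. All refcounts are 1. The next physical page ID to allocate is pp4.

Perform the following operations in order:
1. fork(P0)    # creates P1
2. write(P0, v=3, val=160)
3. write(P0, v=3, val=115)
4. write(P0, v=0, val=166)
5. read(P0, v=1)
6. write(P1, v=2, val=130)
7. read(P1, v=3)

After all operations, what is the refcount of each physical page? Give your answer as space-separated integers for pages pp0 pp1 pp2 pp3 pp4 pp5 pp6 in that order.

Answer: 1 2 1 1 1 1 1

Derivation:
Op 1: fork(P0) -> P1. 4 ppages; refcounts: pp0:2 pp1:2 pp2:2 pp3:2
Op 2: write(P0, v3, 160). refcount(pp3)=2>1 -> COPY to pp4. 5 ppages; refcounts: pp0:2 pp1:2 pp2:2 pp3:1 pp4:1
Op 3: write(P0, v3, 115). refcount(pp4)=1 -> write in place. 5 ppages; refcounts: pp0:2 pp1:2 pp2:2 pp3:1 pp4:1
Op 4: write(P0, v0, 166). refcount(pp0)=2>1 -> COPY to pp5. 6 ppages; refcounts: pp0:1 pp1:2 pp2:2 pp3:1 pp4:1 pp5:1
Op 5: read(P0, v1) -> 18. No state change.
Op 6: write(P1, v2, 130). refcount(pp2)=2>1 -> COPY to pp6. 7 ppages; refcounts: pp0:1 pp1:2 pp2:1 pp3:1 pp4:1 pp5:1 pp6:1
Op 7: read(P1, v3) -> 15. No state change.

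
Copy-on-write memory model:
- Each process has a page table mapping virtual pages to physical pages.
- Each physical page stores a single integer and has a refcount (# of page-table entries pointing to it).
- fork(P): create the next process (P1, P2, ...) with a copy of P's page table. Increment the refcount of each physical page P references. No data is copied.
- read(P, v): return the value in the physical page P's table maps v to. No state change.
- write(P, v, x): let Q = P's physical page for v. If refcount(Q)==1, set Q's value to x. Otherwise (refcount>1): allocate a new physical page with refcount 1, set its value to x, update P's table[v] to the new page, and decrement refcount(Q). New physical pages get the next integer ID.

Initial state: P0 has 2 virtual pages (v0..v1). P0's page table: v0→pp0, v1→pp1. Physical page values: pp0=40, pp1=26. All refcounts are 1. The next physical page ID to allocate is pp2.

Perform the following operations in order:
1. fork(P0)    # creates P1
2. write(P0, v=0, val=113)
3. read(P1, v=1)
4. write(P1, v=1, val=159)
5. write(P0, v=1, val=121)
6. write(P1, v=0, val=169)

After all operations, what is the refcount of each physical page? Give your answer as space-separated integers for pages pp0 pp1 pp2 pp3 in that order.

Op 1: fork(P0) -> P1. 2 ppages; refcounts: pp0:2 pp1:2
Op 2: write(P0, v0, 113). refcount(pp0)=2>1 -> COPY to pp2. 3 ppages; refcounts: pp0:1 pp1:2 pp2:1
Op 3: read(P1, v1) -> 26. No state change.
Op 4: write(P1, v1, 159). refcount(pp1)=2>1 -> COPY to pp3. 4 ppages; refcounts: pp0:1 pp1:1 pp2:1 pp3:1
Op 5: write(P0, v1, 121). refcount(pp1)=1 -> write in place. 4 ppages; refcounts: pp0:1 pp1:1 pp2:1 pp3:1
Op 6: write(P1, v0, 169). refcount(pp0)=1 -> write in place. 4 ppages; refcounts: pp0:1 pp1:1 pp2:1 pp3:1

Answer: 1 1 1 1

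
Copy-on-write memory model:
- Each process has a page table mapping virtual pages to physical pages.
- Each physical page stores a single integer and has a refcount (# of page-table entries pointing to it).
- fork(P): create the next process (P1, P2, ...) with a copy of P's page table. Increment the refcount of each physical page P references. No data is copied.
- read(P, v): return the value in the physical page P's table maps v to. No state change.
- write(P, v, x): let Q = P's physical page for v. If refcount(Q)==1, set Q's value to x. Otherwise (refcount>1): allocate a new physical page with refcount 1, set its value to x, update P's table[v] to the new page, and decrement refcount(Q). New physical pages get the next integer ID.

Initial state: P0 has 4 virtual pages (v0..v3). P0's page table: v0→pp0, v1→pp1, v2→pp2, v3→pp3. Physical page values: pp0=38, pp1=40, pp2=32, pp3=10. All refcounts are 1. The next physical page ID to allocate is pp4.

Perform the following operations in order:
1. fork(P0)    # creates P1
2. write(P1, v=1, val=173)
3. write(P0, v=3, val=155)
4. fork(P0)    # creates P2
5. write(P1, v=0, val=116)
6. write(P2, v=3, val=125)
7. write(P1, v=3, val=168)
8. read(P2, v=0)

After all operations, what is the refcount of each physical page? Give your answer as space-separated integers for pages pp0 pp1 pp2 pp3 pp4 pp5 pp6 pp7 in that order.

Op 1: fork(P0) -> P1. 4 ppages; refcounts: pp0:2 pp1:2 pp2:2 pp3:2
Op 2: write(P1, v1, 173). refcount(pp1)=2>1 -> COPY to pp4. 5 ppages; refcounts: pp0:2 pp1:1 pp2:2 pp3:2 pp4:1
Op 3: write(P0, v3, 155). refcount(pp3)=2>1 -> COPY to pp5. 6 ppages; refcounts: pp0:2 pp1:1 pp2:2 pp3:1 pp4:1 pp5:1
Op 4: fork(P0) -> P2. 6 ppages; refcounts: pp0:3 pp1:2 pp2:3 pp3:1 pp4:1 pp5:2
Op 5: write(P1, v0, 116). refcount(pp0)=3>1 -> COPY to pp6. 7 ppages; refcounts: pp0:2 pp1:2 pp2:3 pp3:1 pp4:1 pp5:2 pp6:1
Op 6: write(P2, v3, 125). refcount(pp5)=2>1 -> COPY to pp7. 8 ppages; refcounts: pp0:2 pp1:2 pp2:3 pp3:1 pp4:1 pp5:1 pp6:1 pp7:1
Op 7: write(P1, v3, 168). refcount(pp3)=1 -> write in place. 8 ppages; refcounts: pp0:2 pp1:2 pp2:3 pp3:1 pp4:1 pp5:1 pp6:1 pp7:1
Op 8: read(P2, v0) -> 38. No state change.

Answer: 2 2 3 1 1 1 1 1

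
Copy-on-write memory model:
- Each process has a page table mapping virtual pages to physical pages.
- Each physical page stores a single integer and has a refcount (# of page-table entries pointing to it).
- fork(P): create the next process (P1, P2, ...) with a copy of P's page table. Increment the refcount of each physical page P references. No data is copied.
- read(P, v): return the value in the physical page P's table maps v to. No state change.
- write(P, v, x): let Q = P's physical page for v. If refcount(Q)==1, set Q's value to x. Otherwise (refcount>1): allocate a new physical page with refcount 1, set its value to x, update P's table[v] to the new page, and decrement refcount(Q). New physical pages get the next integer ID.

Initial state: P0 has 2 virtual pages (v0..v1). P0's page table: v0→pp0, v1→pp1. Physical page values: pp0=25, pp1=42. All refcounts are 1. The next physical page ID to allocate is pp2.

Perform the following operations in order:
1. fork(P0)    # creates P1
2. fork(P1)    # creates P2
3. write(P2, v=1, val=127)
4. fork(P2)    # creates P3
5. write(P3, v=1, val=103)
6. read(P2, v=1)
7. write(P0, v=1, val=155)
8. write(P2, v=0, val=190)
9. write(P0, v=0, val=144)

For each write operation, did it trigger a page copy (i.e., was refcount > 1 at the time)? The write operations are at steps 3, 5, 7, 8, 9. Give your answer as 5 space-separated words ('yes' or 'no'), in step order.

Op 1: fork(P0) -> P1. 2 ppages; refcounts: pp0:2 pp1:2
Op 2: fork(P1) -> P2. 2 ppages; refcounts: pp0:3 pp1:3
Op 3: write(P2, v1, 127). refcount(pp1)=3>1 -> COPY to pp2. 3 ppages; refcounts: pp0:3 pp1:2 pp2:1
Op 4: fork(P2) -> P3. 3 ppages; refcounts: pp0:4 pp1:2 pp2:2
Op 5: write(P3, v1, 103). refcount(pp2)=2>1 -> COPY to pp3. 4 ppages; refcounts: pp0:4 pp1:2 pp2:1 pp3:1
Op 6: read(P2, v1) -> 127. No state change.
Op 7: write(P0, v1, 155). refcount(pp1)=2>1 -> COPY to pp4. 5 ppages; refcounts: pp0:4 pp1:1 pp2:1 pp3:1 pp4:1
Op 8: write(P2, v0, 190). refcount(pp0)=4>1 -> COPY to pp5. 6 ppages; refcounts: pp0:3 pp1:1 pp2:1 pp3:1 pp4:1 pp5:1
Op 9: write(P0, v0, 144). refcount(pp0)=3>1 -> COPY to pp6. 7 ppages; refcounts: pp0:2 pp1:1 pp2:1 pp3:1 pp4:1 pp5:1 pp6:1

yes yes yes yes yes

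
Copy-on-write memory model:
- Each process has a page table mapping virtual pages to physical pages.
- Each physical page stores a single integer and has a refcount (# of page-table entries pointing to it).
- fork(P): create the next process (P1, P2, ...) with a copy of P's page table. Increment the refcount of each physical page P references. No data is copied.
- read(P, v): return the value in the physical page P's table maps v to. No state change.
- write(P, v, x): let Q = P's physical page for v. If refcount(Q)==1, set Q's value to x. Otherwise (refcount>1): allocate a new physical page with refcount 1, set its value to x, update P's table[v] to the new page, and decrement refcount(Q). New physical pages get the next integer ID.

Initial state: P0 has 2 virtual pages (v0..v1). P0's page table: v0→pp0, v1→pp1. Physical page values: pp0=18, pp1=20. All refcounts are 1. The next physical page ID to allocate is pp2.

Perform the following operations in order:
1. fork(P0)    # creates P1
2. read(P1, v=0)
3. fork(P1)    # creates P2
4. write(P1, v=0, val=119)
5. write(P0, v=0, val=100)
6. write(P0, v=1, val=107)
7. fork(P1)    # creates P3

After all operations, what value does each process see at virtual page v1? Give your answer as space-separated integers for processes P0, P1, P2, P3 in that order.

Answer: 107 20 20 20

Derivation:
Op 1: fork(P0) -> P1. 2 ppages; refcounts: pp0:2 pp1:2
Op 2: read(P1, v0) -> 18. No state change.
Op 3: fork(P1) -> P2. 2 ppages; refcounts: pp0:3 pp1:3
Op 4: write(P1, v0, 119). refcount(pp0)=3>1 -> COPY to pp2. 3 ppages; refcounts: pp0:2 pp1:3 pp2:1
Op 5: write(P0, v0, 100). refcount(pp0)=2>1 -> COPY to pp3. 4 ppages; refcounts: pp0:1 pp1:3 pp2:1 pp3:1
Op 6: write(P0, v1, 107). refcount(pp1)=3>1 -> COPY to pp4. 5 ppages; refcounts: pp0:1 pp1:2 pp2:1 pp3:1 pp4:1
Op 7: fork(P1) -> P3. 5 ppages; refcounts: pp0:1 pp1:3 pp2:2 pp3:1 pp4:1
P0: v1 -> pp4 = 107
P1: v1 -> pp1 = 20
P2: v1 -> pp1 = 20
P3: v1 -> pp1 = 20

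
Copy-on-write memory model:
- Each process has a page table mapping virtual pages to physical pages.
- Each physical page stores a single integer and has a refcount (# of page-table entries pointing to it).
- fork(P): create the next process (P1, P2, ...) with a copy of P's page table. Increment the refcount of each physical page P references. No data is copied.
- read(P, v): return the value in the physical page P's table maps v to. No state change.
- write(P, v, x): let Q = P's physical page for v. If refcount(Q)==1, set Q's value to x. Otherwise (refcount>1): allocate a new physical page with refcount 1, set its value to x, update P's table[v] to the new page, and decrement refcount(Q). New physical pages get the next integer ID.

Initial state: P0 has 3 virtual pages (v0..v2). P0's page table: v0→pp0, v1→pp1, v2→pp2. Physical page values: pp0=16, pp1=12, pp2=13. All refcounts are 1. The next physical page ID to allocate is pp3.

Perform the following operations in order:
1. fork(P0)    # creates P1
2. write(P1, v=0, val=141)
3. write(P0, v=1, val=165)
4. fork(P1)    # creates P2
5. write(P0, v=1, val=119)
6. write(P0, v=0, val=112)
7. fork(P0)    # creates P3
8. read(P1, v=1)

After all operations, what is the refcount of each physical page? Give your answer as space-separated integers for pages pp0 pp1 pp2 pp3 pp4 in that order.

Answer: 2 2 4 2 2

Derivation:
Op 1: fork(P0) -> P1. 3 ppages; refcounts: pp0:2 pp1:2 pp2:2
Op 2: write(P1, v0, 141). refcount(pp0)=2>1 -> COPY to pp3. 4 ppages; refcounts: pp0:1 pp1:2 pp2:2 pp3:1
Op 3: write(P0, v1, 165). refcount(pp1)=2>1 -> COPY to pp4. 5 ppages; refcounts: pp0:1 pp1:1 pp2:2 pp3:1 pp4:1
Op 4: fork(P1) -> P2. 5 ppages; refcounts: pp0:1 pp1:2 pp2:3 pp3:2 pp4:1
Op 5: write(P0, v1, 119). refcount(pp4)=1 -> write in place. 5 ppages; refcounts: pp0:1 pp1:2 pp2:3 pp3:2 pp4:1
Op 6: write(P0, v0, 112). refcount(pp0)=1 -> write in place. 5 ppages; refcounts: pp0:1 pp1:2 pp2:3 pp3:2 pp4:1
Op 7: fork(P0) -> P3. 5 ppages; refcounts: pp0:2 pp1:2 pp2:4 pp3:2 pp4:2
Op 8: read(P1, v1) -> 12. No state change.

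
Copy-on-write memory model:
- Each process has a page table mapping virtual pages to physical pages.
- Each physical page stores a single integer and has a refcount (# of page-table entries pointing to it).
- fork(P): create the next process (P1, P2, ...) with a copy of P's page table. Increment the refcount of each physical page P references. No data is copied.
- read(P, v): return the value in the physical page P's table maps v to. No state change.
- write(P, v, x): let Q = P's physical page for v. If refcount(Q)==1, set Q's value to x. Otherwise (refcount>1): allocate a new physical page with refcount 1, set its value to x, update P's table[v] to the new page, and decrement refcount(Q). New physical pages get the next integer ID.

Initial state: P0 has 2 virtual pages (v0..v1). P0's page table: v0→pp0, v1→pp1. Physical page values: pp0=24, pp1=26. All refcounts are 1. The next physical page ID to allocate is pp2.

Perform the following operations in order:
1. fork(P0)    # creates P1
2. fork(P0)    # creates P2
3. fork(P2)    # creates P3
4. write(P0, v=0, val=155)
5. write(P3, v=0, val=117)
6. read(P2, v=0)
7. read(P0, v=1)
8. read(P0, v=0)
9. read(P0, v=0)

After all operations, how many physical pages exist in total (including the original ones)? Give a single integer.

Answer: 4

Derivation:
Op 1: fork(P0) -> P1. 2 ppages; refcounts: pp0:2 pp1:2
Op 2: fork(P0) -> P2. 2 ppages; refcounts: pp0:3 pp1:3
Op 3: fork(P2) -> P3. 2 ppages; refcounts: pp0:4 pp1:4
Op 4: write(P0, v0, 155). refcount(pp0)=4>1 -> COPY to pp2. 3 ppages; refcounts: pp0:3 pp1:4 pp2:1
Op 5: write(P3, v0, 117). refcount(pp0)=3>1 -> COPY to pp3. 4 ppages; refcounts: pp0:2 pp1:4 pp2:1 pp3:1
Op 6: read(P2, v0) -> 24. No state change.
Op 7: read(P0, v1) -> 26. No state change.
Op 8: read(P0, v0) -> 155. No state change.
Op 9: read(P0, v0) -> 155. No state change.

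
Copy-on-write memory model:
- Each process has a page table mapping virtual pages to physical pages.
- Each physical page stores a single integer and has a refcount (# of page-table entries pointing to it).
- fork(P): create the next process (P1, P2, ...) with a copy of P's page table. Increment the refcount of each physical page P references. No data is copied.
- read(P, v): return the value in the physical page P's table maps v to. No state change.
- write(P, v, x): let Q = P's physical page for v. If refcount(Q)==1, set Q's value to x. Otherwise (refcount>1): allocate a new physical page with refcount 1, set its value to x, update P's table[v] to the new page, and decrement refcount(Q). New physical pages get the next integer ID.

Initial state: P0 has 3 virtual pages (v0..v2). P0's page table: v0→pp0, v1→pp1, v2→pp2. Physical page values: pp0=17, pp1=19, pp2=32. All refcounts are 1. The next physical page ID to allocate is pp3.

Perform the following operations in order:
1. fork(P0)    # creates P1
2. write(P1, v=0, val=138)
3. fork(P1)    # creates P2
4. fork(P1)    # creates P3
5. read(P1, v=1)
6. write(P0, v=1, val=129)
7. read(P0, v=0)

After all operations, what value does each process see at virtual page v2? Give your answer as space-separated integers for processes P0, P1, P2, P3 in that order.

Op 1: fork(P0) -> P1. 3 ppages; refcounts: pp0:2 pp1:2 pp2:2
Op 2: write(P1, v0, 138). refcount(pp0)=2>1 -> COPY to pp3. 4 ppages; refcounts: pp0:1 pp1:2 pp2:2 pp3:1
Op 3: fork(P1) -> P2. 4 ppages; refcounts: pp0:1 pp1:3 pp2:3 pp3:2
Op 4: fork(P1) -> P3. 4 ppages; refcounts: pp0:1 pp1:4 pp2:4 pp3:3
Op 5: read(P1, v1) -> 19. No state change.
Op 6: write(P0, v1, 129). refcount(pp1)=4>1 -> COPY to pp4. 5 ppages; refcounts: pp0:1 pp1:3 pp2:4 pp3:3 pp4:1
Op 7: read(P0, v0) -> 17. No state change.
P0: v2 -> pp2 = 32
P1: v2 -> pp2 = 32
P2: v2 -> pp2 = 32
P3: v2 -> pp2 = 32

Answer: 32 32 32 32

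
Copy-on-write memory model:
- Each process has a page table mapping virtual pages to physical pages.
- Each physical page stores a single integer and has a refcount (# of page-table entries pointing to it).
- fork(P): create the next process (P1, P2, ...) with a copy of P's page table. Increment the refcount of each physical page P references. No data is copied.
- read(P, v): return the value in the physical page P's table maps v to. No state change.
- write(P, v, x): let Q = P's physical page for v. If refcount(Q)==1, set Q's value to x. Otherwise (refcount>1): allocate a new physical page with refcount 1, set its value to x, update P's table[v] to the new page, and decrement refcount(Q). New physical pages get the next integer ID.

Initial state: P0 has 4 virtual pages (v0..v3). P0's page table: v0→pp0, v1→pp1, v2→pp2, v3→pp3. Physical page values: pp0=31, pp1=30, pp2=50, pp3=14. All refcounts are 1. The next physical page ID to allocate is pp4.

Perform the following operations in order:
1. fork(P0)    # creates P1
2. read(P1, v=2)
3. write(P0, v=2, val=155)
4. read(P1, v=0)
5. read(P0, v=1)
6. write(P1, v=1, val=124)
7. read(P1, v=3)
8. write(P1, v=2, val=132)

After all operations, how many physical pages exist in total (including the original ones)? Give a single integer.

Answer: 6

Derivation:
Op 1: fork(P0) -> P1. 4 ppages; refcounts: pp0:2 pp1:2 pp2:2 pp3:2
Op 2: read(P1, v2) -> 50. No state change.
Op 3: write(P0, v2, 155). refcount(pp2)=2>1 -> COPY to pp4. 5 ppages; refcounts: pp0:2 pp1:2 pp2:1 pp3:2 pp4:1
Op 4: read(P1, v0) -> 31. No state change.
Op 5: read(P0, v1) -> 30. No state change.
Op 6: write(P1, v1, 124). refcount(pp1)=2>1 -> COPY to pp5. 6 ppages; refcounts: pp0:2 pp1:1 pp2:1 pp3:2 pp4:1 pp5:1
Op 7: read(P1, v3) -> 14. No state change.
Op 8: write(P1, v2, 132). refcount(pp2)=1 -> write in place. 6 ppages; refcounts: pp0:2 pp1:1 pp2:1 pp3:2 pp4:1 pp5:1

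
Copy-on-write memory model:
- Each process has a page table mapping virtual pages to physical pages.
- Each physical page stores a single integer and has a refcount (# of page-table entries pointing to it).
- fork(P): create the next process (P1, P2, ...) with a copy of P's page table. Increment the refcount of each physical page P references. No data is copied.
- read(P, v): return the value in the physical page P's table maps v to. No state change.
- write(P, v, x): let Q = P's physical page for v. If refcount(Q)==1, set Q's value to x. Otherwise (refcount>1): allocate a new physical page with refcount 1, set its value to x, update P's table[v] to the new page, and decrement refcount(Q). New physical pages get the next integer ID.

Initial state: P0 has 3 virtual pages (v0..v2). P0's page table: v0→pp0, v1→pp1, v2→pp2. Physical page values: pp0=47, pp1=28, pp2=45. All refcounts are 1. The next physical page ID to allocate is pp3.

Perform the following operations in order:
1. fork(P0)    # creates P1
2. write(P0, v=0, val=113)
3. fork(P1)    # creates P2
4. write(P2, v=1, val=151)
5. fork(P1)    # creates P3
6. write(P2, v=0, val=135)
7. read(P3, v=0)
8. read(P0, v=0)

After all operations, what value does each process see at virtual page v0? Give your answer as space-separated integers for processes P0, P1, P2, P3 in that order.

Answer: 113 47 135 47

Derivation:
Op 1: fork(P0) -> P1. 3 ppages; refcounts: pp0:2 pp1:2 pp2:2
Op 2: write(P0, v0, 113). refcount(pp0)=2>1 -> COPY to pp3. 4 ppages; refcounts: pp0:1 pp1:2 pp2:2 pp3:1
Op 3: fork(P1) -> P2. 4 ppages; refcounts: pp0:2 pp1:3 pp2:3 pp3:1
Op 4: write(P2, v1, 151). refcount(pp1)=3>1 -> COPY to pp4. 5 ppages; refcounts: pp0:2 pp1:2 pp2:3 pp3:1 pp4:1
Op 5: fork(P1) -> P3. 5 ppages; refcounts: pp0:3 pp1:3 pp2:4 pp3:1 pp4:1
Op 6: write(P2, v0, 135). refcount(pp0)=3>1 -> COPY to pp5. 6 ppages; refcounts: pp0:2 pp1:3 pp2:4 pp3:1 pp4:1 pp5:1
Op 7: read(P3, v0) -> 47. No state change.
Op 8: read(P0, v0) -> 113. No state change.
P0: v0 -> pp3 = 113
P1: v0 -> pp0 = 47
P2: v0 -> pp5 = 135
P3: v0 -> pp0 = 47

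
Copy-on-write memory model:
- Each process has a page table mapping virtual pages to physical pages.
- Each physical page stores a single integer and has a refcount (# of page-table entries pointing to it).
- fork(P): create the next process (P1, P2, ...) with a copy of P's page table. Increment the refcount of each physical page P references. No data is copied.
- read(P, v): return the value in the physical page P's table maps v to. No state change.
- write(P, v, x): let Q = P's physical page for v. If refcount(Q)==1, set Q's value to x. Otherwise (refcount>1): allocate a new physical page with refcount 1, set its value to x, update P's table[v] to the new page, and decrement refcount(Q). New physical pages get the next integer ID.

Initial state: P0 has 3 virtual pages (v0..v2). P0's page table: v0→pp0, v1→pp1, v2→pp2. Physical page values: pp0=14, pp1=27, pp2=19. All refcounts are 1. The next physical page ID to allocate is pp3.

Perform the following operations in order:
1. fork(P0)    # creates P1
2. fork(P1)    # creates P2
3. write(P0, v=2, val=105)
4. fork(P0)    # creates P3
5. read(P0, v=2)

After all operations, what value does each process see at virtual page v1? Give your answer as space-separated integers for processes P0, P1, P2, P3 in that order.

Answer: 27 27 27 27

Derivation:
Op 1: fork(P0) -> P1. 3 ppages; refcounts: pp0:2 pp1:2 pp2:2
Op 2: fork(P1) -> P2. 3 ppages; refcounts: pp0:3 pp1:3 pp2:3
Op 3: write(P0, v2, 105). refcount(pp2)=3>1 -> COPY to pp3. 4 ppages; refcounts: pp0:3 pp1:3 pp2:2 pp3:1
Op 4: fork(P0) -> P3. 4 ppages; refcounts: pp0:4 pp1:4 pp2:2 pp3:2
Op 5: read(P0, v2) -> 105. No state change.
P0: v1 -> pp1 = 27
P1: v1 -> pp1 = 27
P2: v1 -> pp1 = 27
P3: v1 -> pp1 = 27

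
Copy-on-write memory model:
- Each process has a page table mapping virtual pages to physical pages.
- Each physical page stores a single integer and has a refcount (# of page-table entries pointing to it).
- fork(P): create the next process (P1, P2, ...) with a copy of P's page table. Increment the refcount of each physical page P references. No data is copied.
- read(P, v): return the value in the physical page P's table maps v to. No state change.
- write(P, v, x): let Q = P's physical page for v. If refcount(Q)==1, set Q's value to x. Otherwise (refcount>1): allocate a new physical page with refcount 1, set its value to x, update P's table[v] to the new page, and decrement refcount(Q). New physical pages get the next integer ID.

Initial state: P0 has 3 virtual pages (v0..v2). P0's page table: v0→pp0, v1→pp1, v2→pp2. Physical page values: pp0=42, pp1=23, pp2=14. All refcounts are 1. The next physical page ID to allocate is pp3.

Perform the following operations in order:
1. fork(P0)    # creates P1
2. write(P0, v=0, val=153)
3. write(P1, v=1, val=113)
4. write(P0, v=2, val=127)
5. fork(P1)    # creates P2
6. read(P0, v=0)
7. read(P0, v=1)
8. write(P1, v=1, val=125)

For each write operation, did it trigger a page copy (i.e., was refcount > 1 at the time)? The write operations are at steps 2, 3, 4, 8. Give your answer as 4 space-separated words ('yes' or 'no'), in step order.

Op 1: fork(P0) -> P1. 3 ppages; refcounts: pp0:2 pp1:2 pp2:2
Op 2: write(P0, v0, 153). refcount(pp0)=2>1 -> COPY to pp3. 4 ppages; refcounts: pp0:1 pp1:2 pp2:2 pp3:1
Op 3: write(P1, v1, 113). refcount(pp1)=2>1 -> COPY to pp4. 5 ppages; refcounts: pp0:1 pp1:1 pp2:2 pp3:1 pp4:1
Op 4: write(P0, v2, 127). refcount(pp2)=2>1 -> COPY to pp5. 6 ppages; refcounts: pp0:1 pp1:1 pp2:1 pp3:1 pp4:1 pp5:1
Op 5: fork(P1) -> P2. 6 ppages; refcounts: pp0:2 pp1:1 pp2:2 pp3:1 pp4:2 pp5:1
Op 6: read(P0, v0) -> 153. No state change.
Op 7: read(P0, v1) -> 23. No state change.
Op 8: write(P1, v1, 125). refcount(pp4)=2>1 -> COPY to pp6. 7 ppages; refcounts: pp0:2 pp1:1 pp2:2 pp3:1 pp4:1 pp5:1 pp6:1

yes yes yes yes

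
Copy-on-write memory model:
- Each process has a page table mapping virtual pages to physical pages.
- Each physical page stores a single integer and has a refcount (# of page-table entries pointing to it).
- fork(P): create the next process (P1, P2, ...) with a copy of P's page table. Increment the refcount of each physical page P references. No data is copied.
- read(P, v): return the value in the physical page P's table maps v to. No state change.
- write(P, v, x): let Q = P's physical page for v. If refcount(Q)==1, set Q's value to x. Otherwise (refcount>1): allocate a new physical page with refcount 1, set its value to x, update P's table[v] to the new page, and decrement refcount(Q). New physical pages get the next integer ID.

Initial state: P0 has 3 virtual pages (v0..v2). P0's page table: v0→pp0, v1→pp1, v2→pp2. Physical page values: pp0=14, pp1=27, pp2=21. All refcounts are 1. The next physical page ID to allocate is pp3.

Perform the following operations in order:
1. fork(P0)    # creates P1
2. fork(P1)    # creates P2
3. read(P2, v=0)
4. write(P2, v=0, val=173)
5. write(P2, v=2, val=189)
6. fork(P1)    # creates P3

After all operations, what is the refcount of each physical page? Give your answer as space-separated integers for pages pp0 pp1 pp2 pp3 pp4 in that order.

Answer: 3 4 3 1 1

Derivation:
Op 1: fork(P0) -> P1. 3 ppages; refcounts: pp0:2 pp1:2 pp2:2
Op 2: fork(P1) -> P2. 3 ppages; refcounts: pp0:3 pp1:3 pp2:3
Op 3: read(P2, v0) -> 14. No state change.
Op 4: write(P2, v0, 173). refcount(pp0)=3>1 -> COPY to pp3. 4 ppages; refcounts: pp0:2 pp1:3 pp2:3 pp3:1
Op 5: write(P2, v2, 189). refcount(pp2)=3>1 -> COPY to pp4. 5 ppages; refcounts: pp0:2 pp1:3 pp2:2 pp3:1 pp4:1
Op 6: fork(P1) -> P3. 5 ppages; refcounts: pp0:3 pp1:4 pp2:3 pp3:1 pp4:1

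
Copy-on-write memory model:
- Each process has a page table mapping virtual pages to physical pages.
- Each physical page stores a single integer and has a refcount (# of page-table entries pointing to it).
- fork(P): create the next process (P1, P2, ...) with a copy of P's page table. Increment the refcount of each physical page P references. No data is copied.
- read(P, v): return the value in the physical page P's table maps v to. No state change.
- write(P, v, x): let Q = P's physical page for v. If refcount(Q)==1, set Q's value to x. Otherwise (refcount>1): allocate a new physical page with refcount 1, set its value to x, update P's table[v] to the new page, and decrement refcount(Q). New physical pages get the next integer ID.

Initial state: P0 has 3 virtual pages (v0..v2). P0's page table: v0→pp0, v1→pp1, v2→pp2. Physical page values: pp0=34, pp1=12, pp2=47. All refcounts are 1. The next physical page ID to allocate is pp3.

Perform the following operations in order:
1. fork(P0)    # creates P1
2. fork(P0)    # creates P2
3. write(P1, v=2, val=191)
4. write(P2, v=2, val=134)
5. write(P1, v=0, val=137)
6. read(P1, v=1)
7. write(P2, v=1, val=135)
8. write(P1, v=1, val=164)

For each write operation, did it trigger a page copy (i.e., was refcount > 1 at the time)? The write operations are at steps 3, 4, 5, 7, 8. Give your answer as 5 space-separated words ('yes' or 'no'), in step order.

Op 1: fork(P0) -> P1. 3 ppages; refcounts: pp0:2 pp1:2 pp2:2
Op 2: fork(P0) -> P2. 3 ppages; refcounts: pp0:3 pp1:3 pp2:3
Op 3: write(P1, v2, 191). refcount(pp2)=3>1 -> COPY to pp3. 4 ppages; refcounts: pp0:3 pp1:3 pp2:2 pp3:1
Op 4: write(P2, v2, 134). refcount(pp2)=2>1 -> COPY to pp4. 5 ppages; refcounts: pp0:3 pp1:3 pp2:1 pp3:1 pp4:1
Op 5: write(P1, v0, 137). refcount(pp0)=3>1 -> COPY to pp5. 6 ppages; refcounts: pp0:2 pp1:3 pp2:1 pp3:1 pp4:1 pp5:1
Op 6: read(P1, v1) -> 12. No state change.
Op 7: write(P2, v1, 135). refcount(pp1)=3>1 -> COPY to pp6. 7 ppages; refcounts: pp0:2 pp1:2 pp2:1 pp3:1 pp4:1 pp5:1 pp6:1
Op 8: write(P1, v1, 164). refcount(pp1)=2>1 -> COPY to pp7. 8 ppages; refcounts: pp0:2 pp1:1 pp2:1 pp3:1 pp4:1 pp5:1 pp6:1 pp7:1

yes yes yes yes yes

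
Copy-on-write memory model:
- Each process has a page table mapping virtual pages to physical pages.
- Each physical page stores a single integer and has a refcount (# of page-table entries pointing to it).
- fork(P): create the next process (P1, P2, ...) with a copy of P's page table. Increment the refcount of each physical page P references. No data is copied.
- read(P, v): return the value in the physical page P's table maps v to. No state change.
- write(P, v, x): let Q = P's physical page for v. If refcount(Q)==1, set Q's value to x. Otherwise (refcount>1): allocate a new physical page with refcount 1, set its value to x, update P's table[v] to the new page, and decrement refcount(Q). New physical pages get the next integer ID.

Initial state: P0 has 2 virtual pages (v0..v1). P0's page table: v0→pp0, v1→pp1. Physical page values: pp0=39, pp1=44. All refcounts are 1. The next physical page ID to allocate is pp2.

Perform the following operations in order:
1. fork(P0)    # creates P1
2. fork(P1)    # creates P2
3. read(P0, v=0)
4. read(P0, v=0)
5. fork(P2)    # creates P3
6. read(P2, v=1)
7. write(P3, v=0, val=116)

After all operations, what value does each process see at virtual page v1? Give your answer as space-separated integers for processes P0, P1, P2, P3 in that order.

Op 1: fork(P0) -> P1. 2 ppages; refcounts: pp0:2 pp1:2
Op 2: fork(P1) -> P2. 2 ppages; refcounts: pp0:3 pp1:3
Op 3: read(P0, v0) -> 39. No state change.
Op 4: read(P0, v0) -> 39. No state change.
Op 5: fork(P2) -> P3. 2 ppages; refcounts: pp0:4 pp1:4
Op 6: read(P2, v1) -> 44. No state change.
Op 7: write(P3, v0, 116). refcount(pp0)=4>1 -> COPY to pp2. 3 ppages; refcounts: pp0:3 pp1:4 pp2:1
P0: v1 -> pp1 = 44
P1: v1 -> pp1 = 44
P2: v1 -> pp1 = 44
P3: v1 -> pp1 = 44

Answer: 44 44 44 44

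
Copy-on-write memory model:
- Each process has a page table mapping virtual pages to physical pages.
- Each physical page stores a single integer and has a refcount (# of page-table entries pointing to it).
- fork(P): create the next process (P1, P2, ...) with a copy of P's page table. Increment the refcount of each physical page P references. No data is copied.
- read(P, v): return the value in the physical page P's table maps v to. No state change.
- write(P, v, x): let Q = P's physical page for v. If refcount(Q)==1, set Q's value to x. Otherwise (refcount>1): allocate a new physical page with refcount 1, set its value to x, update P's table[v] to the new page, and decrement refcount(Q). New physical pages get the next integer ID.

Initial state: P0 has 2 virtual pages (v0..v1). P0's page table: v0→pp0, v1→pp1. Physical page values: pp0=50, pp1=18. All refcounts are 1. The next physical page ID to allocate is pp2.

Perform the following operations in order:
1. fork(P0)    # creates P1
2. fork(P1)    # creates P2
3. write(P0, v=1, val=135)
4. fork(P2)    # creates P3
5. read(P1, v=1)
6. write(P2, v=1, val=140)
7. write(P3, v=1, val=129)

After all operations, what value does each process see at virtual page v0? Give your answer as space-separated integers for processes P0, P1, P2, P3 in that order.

Op 1: fork(P0) -> P1. 2 ppages; refcounts: pp0:2 pp1:2
Op 2: fork(P1) -> P2. 2 ppages; refcounts: pp0:3 pp1:3
Op 3: write(P0, v1, 135). refcount(pp1)=3>1 -> COPY to pp2. 3 ppages; refcounts: pp0:3 pp1:2 pp2:1
Op 4: fork(P2) -> P3. 3 ppages; refcounts: pp0:4 pp1:3 pp2:1
Op 5: read(P1, v1) -> 18. No state change.
Op 6: write(P2, v1, 140). refcount(pp1)=3>1 -> COPY to pp3. 4 ppages; refcounts: pp0:4 pp1:2 pp2:1 pp3:1
Op 7: write(P3, v1, 129). refcount(pp1)=2>1 -> COPY to pp4. 5 ppages; refcounts: pp0:4 pp1:1 pp2:1 pp3:1 pp4:1
P0: v0 -> pp0 = 50
P1: v0 -> pp0 = 50
P2: v0 -> pp0 = 50
P3: v0 -> pp0 = 50

Answer: 50 50 50 50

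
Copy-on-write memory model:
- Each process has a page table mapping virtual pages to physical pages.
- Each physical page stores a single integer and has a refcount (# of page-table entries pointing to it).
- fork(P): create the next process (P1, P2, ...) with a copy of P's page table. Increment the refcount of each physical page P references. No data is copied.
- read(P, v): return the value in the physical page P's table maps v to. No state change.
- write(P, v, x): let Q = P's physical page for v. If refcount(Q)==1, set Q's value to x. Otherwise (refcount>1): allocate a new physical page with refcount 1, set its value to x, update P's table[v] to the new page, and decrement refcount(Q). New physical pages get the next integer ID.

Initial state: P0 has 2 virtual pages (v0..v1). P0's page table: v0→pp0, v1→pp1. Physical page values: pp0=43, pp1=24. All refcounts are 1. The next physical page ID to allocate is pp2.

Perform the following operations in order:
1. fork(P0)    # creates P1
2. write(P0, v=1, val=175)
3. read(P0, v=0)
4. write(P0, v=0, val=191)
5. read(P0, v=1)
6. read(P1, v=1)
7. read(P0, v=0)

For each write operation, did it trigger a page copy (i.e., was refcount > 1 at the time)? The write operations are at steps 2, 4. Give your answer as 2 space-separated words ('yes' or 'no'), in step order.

Op 1: fork(P0) -> P1. 2 ppages; refcounts: pp0:2 pp1:2
Op 2: write(P0, v1, 175). refcount(pp1)=2>1 -> COPY to pp2. 3 ppages; refcounts: pp0:2 pp1:1 pp2:1
Op 3: read(P0, v0) -> 43. No state change.
Op 4: write(P0, v0, 191). refcount(pp0)=2>1 -> COPY to pp3. 4 ppages; refcounts: pp0:1 pp1:1 pp2:1 pp3:1
Op 5: read(P0, v1) -> 175. No state change.
Op 6: read(P1, v1) -> 24. No state change.
Op 7: read(P0, v0) -> 191. No state change.

yes yes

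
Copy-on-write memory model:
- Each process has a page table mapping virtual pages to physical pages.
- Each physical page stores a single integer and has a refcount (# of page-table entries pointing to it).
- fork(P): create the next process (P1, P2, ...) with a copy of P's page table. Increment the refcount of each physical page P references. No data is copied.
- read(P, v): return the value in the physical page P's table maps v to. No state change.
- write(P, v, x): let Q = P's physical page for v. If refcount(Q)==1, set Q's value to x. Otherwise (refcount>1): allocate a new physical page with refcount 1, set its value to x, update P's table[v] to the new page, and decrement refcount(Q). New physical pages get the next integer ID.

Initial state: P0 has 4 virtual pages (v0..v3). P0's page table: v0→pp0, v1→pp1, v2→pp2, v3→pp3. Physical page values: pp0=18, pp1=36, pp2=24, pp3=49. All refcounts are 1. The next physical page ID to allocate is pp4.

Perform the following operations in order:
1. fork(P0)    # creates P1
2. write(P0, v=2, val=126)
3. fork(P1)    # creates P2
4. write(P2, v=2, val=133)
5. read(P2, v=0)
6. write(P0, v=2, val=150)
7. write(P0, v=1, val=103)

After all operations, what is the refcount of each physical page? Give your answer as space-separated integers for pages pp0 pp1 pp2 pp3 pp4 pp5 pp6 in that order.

Answer: 3 2 1 3 1 1 1

Derivation:
Op 1: fork(P0) -> P1. 4 ppages; refcounts: pp0:2 pp1:2 pp2:2 pp3:2
Op 2: write(P0, v2, 126). refcount(pp2)=2>1 -> COPY to pp4. 5 ppages; refcounts: pp0:2 pp1:2 pp2:1 pp3:2 pp4:1
Op 3: fork(P1) -> P2. 5 ppages; refcounts: pp0:3 pp1:3 pp2:2 pp3:3 pp4:1
Op 4: write(P2, v2, 133). refcount(pp2)=2>1 -> COPY to pp5. 6 ppages; refcounts: pp0:3 pp1:3 pp2:1 pp3:3 pp4:1 pp5:1
Op 5: read(P2, v0) -> 18. No state change.
Op 6: write(P0, v2, 150). refcount(pp4)=1 -> write in place. 6 ppages; refcounts: pp0:3 pp1:3 pp2:1 pp3:3 pp4:1 pp5:1
Op 7: write(P0, v1, 103). refcount(pp1)=3>1 -> COPY to pp6. 7 ppages; refcounts: pp0:3 pp1:2 pp2:1 pp3:3 pp4:1 pp5:1 pp6:1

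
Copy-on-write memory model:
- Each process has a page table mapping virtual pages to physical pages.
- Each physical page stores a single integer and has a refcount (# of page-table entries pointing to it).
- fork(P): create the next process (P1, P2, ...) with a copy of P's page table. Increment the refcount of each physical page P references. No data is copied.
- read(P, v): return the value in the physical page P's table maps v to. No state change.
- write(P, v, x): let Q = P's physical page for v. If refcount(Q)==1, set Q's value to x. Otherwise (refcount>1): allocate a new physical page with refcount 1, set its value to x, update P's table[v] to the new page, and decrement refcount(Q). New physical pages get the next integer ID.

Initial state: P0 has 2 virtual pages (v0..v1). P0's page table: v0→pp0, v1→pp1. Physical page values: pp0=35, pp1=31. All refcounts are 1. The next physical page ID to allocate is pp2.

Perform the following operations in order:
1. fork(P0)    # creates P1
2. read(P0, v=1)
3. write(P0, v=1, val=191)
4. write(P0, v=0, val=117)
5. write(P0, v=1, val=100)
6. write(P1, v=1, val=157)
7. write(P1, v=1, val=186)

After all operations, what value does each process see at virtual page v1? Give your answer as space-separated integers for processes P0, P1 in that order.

Op 1: fork(P0) -> P1. 2 ppages; refcounts: pp0:2 pp1:2
Op 2: read(P0, v1) -> 31. No state change.
Op 3: write(P0, v1, 191). refcount(pp1)=2>1 -> COPY to pp2. 3 ppages; refcounts: pp0:2 pp1:1 pp2:1
Op 4: write(P0, v0, 117). refcount(pp0)=2>1 -> COPY to pp3. 4 ppages; refcounts: pp0:1 pp1:1 pp2:1 pp3:1
Op 5: write(P0, v1, 100). refcount(pp2)=1 -> write in place. 4 ppages; refcounts: pp0:1 pp1:1 pp2:1 pp3:1
Op 6: write(P1, v1, 157). refcount(pp1)=1 -> write in place. 4 ppages; refcounts: pp0:1 pp1:1 pp2:1 pp3:1
Op 7: write(P1, v1, 186). refcount(pp1)=1 -> write in place. 4 ppages; refcounts: pp0:1 pp1:1 pp2:1 pp3:1
P0: v1 -> pp2 = 100
P1: v1 -> pp1 = 186

Answer: 100 186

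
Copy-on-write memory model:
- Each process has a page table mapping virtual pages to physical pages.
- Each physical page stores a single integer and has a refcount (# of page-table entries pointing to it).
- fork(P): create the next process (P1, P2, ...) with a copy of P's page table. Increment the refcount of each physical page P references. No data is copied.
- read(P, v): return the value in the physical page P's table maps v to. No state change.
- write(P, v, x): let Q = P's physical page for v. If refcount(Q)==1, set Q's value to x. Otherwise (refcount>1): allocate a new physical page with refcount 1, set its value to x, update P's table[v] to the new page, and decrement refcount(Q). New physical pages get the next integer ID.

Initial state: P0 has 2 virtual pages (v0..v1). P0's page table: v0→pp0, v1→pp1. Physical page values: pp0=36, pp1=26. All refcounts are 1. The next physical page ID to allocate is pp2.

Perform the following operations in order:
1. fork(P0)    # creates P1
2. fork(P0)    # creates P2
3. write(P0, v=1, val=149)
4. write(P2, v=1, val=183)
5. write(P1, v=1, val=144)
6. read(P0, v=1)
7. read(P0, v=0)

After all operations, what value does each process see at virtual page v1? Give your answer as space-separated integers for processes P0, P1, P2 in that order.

Op 1: fork(P0) -> P1. 2 ppages; refcounts: pp0:2 pp1:2
Op 2: fork(P0) -> P2. 2 ppages; refcounts: pp0:3 pp1:3
Op 3: write(P0, v1, 149). refcount(pp1)=3>1 -> COPY to pp2. 3 ppages; refcounts: pp0:3 pp1:2 pp2:1
Op 4: write(P2, v1, 183). refcount(pp1)=2>1 -> COPY to pp3. 4 ppages; refcounts: pp0:3 pp1:1 pp2:1 pp3:1
Op 5: write(P1, v1, 144). refcount(pp1)=1 -> write in place. 4 ppages; refcounts: pp0:3 pp1:1 pp2:1 pp3:1
Op 6: read(P0, v1) -> 149. No state change.
Op 7: read(P0, v0) -> 36. No state change.
P0: v1 -> pp2 = 149
P1: v1 -> pp1 = 144
P2: v1 -> pp3 = 183

Answer: 149 144 183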